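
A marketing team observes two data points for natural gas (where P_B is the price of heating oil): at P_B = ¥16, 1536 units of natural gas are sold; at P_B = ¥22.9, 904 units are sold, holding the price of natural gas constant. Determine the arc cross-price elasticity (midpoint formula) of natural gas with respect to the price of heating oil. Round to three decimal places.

-1.460

ΔQ_A = 904 − 1536 = -632; ΔP_B = 22.9 − 16 = 6.9.
Midpoints: Q̄_A = 1220.0, P̄_B = 19.45.
ε = (ΔQ_A/Q̄_A)/(ΔP_B/P̄_B) = (-632/1220.0)/(6.9/19.45) ≈ -1.460.
ε < 0: natural gas and heating oil are complements.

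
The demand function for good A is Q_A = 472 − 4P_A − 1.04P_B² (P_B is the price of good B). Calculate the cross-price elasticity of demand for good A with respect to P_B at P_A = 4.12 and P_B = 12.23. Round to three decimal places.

At P_A = 4.12 and P_B = 12.23: Q_A = 299.964.
∂Q_A/∂P_B = -2.08P_B = -2.08(12.23) = -25.4384.
ε = (∂Q_A/∂P_B)(P_B/Q_A) = -25.4384 × (12.23/299.964) ≈ -1.037.

-1.037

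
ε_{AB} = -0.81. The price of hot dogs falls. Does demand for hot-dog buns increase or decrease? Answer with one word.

ε < 0 and the price of hot dogs falls, so the quantity of hot-dog buns moves in the opposite direction: it increases.

increase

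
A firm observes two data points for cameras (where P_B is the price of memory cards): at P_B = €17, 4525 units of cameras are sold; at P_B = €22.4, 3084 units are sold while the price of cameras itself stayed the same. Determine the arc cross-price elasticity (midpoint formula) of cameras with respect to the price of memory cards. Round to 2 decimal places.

ΔQ_A = 3084 − 4525 = -1441; ΔP_B = 22.4 − 17 = 5.4.
Midpoints: Q̄_A = 3804.5, P̄_B = 19.70.
ε = (ΔQ_A/Q̄_A)/(ΔP_B/P̄_B) = (-1441/3804.5)/(5.4/19.70) ≈ -1.38.
ε < 0: cameras and memory cards are complements.

-1.38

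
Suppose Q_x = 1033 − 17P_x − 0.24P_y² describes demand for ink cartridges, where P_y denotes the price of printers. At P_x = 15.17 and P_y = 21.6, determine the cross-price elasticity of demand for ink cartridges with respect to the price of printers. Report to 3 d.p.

At P_x = 15.17 and P_y = 21.6: Q_x = 663.136.
∂Q_x/∂P_y = -0.48P_y = -0.48(21.6) = -10.3680.
ε = (∂Q_x/∂P_y)(P_y/Q_x) = -10.3680 × (21.6/663.136) ≈ -0.338.

-0.338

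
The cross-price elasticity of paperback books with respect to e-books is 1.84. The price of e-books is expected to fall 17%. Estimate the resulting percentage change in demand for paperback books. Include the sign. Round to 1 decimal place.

%ΔQ ≈ ε × %ΔP of e-books = 1.84 × (-17%) = -31.3%.

-31.3%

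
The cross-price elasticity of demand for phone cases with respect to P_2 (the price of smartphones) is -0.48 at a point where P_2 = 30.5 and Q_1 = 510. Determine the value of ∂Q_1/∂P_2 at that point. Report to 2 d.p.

-8.03

ε = (∂Q_1/∂P_2)·(P_2/Q_1) ⇒ ∂Q_1/∂P_2 = ε·Q_1/P_2 = -0.48 × 510/30.5 ≈ -8.03.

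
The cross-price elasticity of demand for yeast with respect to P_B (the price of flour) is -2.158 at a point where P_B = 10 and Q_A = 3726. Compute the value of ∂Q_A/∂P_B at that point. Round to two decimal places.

-804.07

ε = (∂Q_A/∂P_B)·(P_B/Q_A) ⇒ ∂Q_A/∂P_B = ε·Q_A/P_B = -2.158 × 3726/10 ≈ -804.07.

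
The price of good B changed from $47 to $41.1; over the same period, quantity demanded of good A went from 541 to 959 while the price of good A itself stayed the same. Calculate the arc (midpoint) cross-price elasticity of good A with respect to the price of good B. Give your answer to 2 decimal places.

-4.16

ΔQ_A = 959 − 541 = 418; ΔP_B = 41.1 − 47 = -5.9.
Midpoints: Q̄_A = 750.0, P̄_B = 44.05.
ε = (ΔQ_A/Q̄_A)/(ΔP_B/P̄_B) = (418/750.0)/(-5.9/44.05) ≈ -4.16.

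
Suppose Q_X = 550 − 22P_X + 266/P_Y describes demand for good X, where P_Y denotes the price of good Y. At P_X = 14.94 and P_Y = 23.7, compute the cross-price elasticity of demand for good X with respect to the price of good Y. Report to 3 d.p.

At P_X = 14.94 and P_Y = 23.7: Q_X = 232.544.
∂Q_X/∂P_Y = −266/P_Y² = -0.4736.
ε = (∂Q_X/∂P_Y)(P_Y/Q_X) = -0.4736 × (23.7/232.544) ≈ -0.048.
ε < 0: complements.

-0.048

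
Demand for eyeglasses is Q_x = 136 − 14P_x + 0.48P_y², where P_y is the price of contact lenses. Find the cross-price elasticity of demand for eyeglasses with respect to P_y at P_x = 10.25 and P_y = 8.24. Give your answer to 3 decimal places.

2.598

At P_x = 10.25 and P_y = 8.24: Q_x = 25.091.
∂Q_x/∂P_y = 0.96P_y = 0.96(8.24) = 7.9104.
ε = (∂Q_x/∂P_y)(P_y/Q_x) = 7.9104 × (8.24/25.091) ≈ 2.598.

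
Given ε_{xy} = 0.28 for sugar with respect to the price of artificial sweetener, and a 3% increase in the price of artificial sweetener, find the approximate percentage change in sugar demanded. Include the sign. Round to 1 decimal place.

%ΔQ ≈ ε × %ΔP of artificial sweetener = 0.28 × (3%) = 0.8%.

0.8%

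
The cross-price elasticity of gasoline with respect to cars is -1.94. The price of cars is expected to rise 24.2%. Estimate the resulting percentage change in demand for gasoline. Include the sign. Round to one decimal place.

-46.9%

%ΔQ ≈ ε × %ΔP of cars = -1.94 × (24.2%) = -46.9%.
Demand for gasoline falls by about 46.9%.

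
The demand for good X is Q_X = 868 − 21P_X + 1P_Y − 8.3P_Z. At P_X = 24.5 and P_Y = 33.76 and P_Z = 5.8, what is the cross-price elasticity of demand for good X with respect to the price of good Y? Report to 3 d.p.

0.100

At P_X = 24.5 and P_Y = 33.76 and P_Z = 5.8: Q_X = 339.12.
∂Q_X/∂P_Y = 1.
ε = (∂Q_X/∂P_Y)(P_Y/Q_X) = 1 × (33.76/339.12) ≈ 0.100.
Since ε > 0, good X and good Y are substitutes.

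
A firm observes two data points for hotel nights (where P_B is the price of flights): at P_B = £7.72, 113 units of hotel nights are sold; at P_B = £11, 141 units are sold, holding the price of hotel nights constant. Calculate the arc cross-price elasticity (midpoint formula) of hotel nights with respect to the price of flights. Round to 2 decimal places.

ΔQ_A = 141 − 113 = 28; ΔP_B = 11 − 7.72 = 3.28.
Midpoints: Q̄_A = 127.0, P̄_B = 9.36.
ε = (ΔQ_A/Q̄_A)/(ΔP_B/P̄_B) = (28/127.0)/(3.28/9.36) ≈ 0.63.
ε > 0: hotel nights and flights are substitutes.

0.63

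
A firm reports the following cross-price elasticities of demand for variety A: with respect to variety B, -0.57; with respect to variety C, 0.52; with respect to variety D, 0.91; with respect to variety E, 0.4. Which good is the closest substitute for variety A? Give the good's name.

variety D

Substitutes have ε > 0. Among the positive values, 0.91 (variety D) is largest.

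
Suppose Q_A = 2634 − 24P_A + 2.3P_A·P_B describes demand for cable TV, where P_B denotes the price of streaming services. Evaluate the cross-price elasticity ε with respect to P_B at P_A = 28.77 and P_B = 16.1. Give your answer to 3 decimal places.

At P_A = 28.77 and P_B = 16.1: Q_A = 3008.873.
∂Q_A/∂P_B = 2.3P_A = 2.3(28.77) = 66.1710.
ε = (∂Q_A/∂P_B)(P_B/Q_A) = 66.1710 × (16.1/3008.873) ≈ 0.354.

0.354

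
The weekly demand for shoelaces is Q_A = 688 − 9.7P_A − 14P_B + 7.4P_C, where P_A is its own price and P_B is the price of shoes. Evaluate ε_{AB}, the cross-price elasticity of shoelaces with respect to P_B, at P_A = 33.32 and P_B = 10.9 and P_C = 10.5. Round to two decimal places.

-0.53

At P_A = 33.32 and P_B = 10.9 and P_C = 10.5: Q_A = 289.896.
∂Q_A/∂P_B = -14.
ε = (∂Q_A/∂P_B)(P_B/Q_A) = -14 × (10.9/289.896) ≈ -0.53.
Since ε < 0, shoelaces and shoes are complements.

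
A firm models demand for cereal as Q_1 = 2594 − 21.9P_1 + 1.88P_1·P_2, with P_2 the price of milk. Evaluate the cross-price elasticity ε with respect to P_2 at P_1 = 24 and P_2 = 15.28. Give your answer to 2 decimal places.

At P_1 = 24 and P_2 = 15.28: Q_1 = 2757.834.
∂Q_1/∂P_2 = 1.88P_1 = 1.88(24) = 45.1200.
ε = (∂Q_1/∂P_2)(P_2/Q_1) = 45.1200 × (15.28/2757.834) ≈ 0.25.

0.25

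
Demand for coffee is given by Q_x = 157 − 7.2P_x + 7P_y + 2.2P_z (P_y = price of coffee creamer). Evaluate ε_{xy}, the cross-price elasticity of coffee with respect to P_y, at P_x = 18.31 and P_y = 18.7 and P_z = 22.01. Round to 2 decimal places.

0.64

At P_x = 18.31 and P_y = 18.7 and P_z = 22.01: Q_x = 204.49.
∂Q_x/∂P_y = 7.
ε = (∂Q_x/∂P_y)(P_y/Q_x) = 7 × (18.7/204.49) ≈ 0.64.
Since ε > 0, coffee and coffee creamer are substitutes.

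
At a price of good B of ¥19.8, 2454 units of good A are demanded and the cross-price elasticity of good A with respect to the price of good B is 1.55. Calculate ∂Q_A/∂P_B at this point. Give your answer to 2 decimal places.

ε = (∂Q_A/∂P_B)·(P_B/Q_A) ⇒ ∂Q_A/∂P_B = ε·Q_A/P_B = 1.55 × 2454/19.8 ≈ 192.11.

192.11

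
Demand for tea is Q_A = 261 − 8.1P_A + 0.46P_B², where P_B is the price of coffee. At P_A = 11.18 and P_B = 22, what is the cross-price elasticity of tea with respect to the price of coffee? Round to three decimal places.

At P_A = 11.18 and P_B = 22: Q_A = 393.082.
∂Q_A/∂P_B = 0.92P_B = 0.92(22) = 20.2400.
ε = (∂Q_A/∂P_B)(P_B/Q_A) = 20.2400 × (22/393.082) ≈ 1.133.

1.133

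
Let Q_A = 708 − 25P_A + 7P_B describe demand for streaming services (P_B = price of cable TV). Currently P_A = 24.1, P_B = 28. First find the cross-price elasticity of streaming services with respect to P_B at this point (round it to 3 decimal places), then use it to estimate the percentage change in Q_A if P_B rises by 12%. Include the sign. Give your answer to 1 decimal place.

7.8%

At P_A = 24.1, P_B = 28: Q_A = 301.5.
∂Q_A/∂P_B = 7.
ε = (∂Q_A/∂P_B)(P_B/Q_A) = 7.0000 × 28/301.5 ≈ 0.650.
%ΔQ_A ≈ ε × %ΔP_B = 0.650 × (12%) = 7.8%.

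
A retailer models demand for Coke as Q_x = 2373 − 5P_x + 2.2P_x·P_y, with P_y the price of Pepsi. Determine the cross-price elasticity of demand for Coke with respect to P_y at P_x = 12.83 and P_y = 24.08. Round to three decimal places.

At P_x = 12.83 and P_y = 24.08: Q_x = 2988.532.
∂Q_x/∂P_y = 2.2P_x = 2.2(12.83) = 28.2260.
ε = (∂Q_x/∂P_y)(P_y/Q_x) = 28.2260 × (24.08/2988.532) ≈ 0.227.

0.227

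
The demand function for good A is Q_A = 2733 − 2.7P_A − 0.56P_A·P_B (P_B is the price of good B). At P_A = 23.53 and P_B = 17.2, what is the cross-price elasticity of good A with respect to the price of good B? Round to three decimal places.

-0.093

At P_A = 23.53 and P_B = 17.2: Q_A = 2442.828.
∂Q_A/∂P_B = -0.56P_A = -0.56(23.53) = -13.1768.
ε = (∂Q_A/∂P_B)(P_B/Q_A) = -13.1768 × (17.2/2442.828) ≈ -0.093.
ε < 0: complements.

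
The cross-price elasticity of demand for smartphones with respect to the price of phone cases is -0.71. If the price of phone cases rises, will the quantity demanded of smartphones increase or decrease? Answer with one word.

decrease

ε < 0 and the price of phone cases rises, so the quantity of smartphones moves in the opposite direction: it decreases.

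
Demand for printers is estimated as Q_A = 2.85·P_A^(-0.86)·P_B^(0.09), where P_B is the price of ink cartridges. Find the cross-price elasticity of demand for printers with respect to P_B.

0.09

In a log-linear (constant-elasticity) demand function, the coefficient on the exponent of P_B is the cross-price elasticity.
ε = 0.09. Positive, so printers and ink cartridges are substitutes.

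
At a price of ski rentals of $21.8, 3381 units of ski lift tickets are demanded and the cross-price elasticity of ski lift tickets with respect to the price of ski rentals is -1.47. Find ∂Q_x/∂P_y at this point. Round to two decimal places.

ε = (∂Q_x/∂P_y)·(P_y/Q_x) ⇒ ∂Q_x/∂P_y = ε·Q_x/P_y = -1.47 × 3381/21.8 ≈ -227.98.

-227.98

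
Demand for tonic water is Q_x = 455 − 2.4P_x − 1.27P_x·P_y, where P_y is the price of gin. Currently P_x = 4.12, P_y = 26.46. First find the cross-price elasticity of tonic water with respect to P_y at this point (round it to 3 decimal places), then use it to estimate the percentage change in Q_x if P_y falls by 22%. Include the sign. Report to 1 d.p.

At P_x = 4.12, P_y = 26.46: Q_x = 306.663.
∂Q_x/∂P_y = -1.27P_x = -5.2324.
ε = (∂Q_x/∂P_y)(P_y/Q_x) = -5.2324 × 26.46/306.663 ≈ -0.451.
%ΔQ_x ≈ ε × %ΔP_y = -0.451 × (-22%) = 9.9%.

9.9%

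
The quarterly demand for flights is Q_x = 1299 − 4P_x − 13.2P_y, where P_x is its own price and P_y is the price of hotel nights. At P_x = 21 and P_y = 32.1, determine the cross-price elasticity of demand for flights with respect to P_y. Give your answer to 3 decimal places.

-0.535

At P_x = 21 and P_y = 32.1: Q_x = 791.28.
∂Q_x/∂P_y = -13.2.
ε = (∂Q_x/∂P_y)(P_y/Q_x) = -13.2 × (32.1/791.28) ≈ -0.535.
Since ε < 0, flights and hotel nights are complements.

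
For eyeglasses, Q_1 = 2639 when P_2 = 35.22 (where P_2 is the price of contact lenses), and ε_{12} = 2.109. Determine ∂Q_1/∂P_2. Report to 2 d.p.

158.03

ε = (∂Q_1/∂P_2)·(P_2/Q_1) ⇒ ∂Q_1/∂P_2 = ε·Q_1/P_2 = 2.109 × 2639/35.22 ≈ 158.03.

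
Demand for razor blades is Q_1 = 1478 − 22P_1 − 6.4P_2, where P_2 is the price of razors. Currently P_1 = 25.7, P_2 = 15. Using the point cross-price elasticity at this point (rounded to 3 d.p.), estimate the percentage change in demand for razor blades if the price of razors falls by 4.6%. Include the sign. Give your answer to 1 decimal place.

0.5%

At P_1 = 25.7, P_2 = 15: Q_1 = 816.6.
∂Q_1/∂P_2 = -6.4.
ε = (∂Q_1/∂P_2)(P_2/Q_1) = -6.4000 × 15/816.6 ≈ -0.118.
%ΔQ_1 ≈ ε × %ΔP_2 = -0.118 × (-4.6%) = 0.5%.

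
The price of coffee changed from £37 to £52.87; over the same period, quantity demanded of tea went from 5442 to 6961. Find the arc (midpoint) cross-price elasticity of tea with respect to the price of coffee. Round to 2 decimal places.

ΔQ_A = 6961 − 5442 = 1519; ΔP_B = 52.87 − 37 = 15.87.
Midpoints: Q̄_A = 6201.5, P̄_B = 44.94.
ε = (ΔQ_A/Q̄_A)/(ΔP_B/P̄_B) = (1519/6201.5)/(15.87/44.94) ≈ 0.69.
ε > 0: tea and coffee are substitutes.

0.69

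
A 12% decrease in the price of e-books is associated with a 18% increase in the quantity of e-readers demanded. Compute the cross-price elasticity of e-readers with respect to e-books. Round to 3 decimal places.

-1.500

ε = (%ΔQ of e-readers) / (%ΔP of e-books) = (18%) / (-12%) ≈ -1.500.
Negative cross-price elasticity: complements.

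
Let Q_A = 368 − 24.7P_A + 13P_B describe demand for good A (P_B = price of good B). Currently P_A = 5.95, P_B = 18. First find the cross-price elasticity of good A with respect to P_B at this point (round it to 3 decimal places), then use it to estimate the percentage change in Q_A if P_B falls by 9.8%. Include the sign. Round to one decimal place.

-5.0%

At P_A = 5.95, P_B = 18: Q_A = 455.035.
∂Q_A/∂P_B = 13.
ε = (∂Q_A/∂P_B)(P_B/Q_A) = 13.0000 × 18/455.035 ≈ 0.514.
%ΔQ_A ≈ ε × %ΔP_B = 0.514 × (-9.8%) = -5.0%.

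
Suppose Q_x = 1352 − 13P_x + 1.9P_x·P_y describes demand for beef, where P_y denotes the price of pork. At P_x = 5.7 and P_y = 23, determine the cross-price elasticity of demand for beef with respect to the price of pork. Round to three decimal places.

At P_x = 5.7 and P_y = 23: Q_x = 1526.99.
∂Q_x/∂P_y = 1.9P_x = 1.9(5.7) = 10.8300.
ε = (∂Q_x/∂P_y)(P_y/Q_x) = 10.8300 × (23/1526.99) ≈ 0.163.

0.163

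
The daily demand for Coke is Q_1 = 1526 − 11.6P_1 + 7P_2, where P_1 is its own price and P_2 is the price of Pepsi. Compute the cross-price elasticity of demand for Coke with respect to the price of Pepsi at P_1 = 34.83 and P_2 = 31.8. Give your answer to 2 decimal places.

At P_1 = 34.83 and P_2 = 31.8: Q_1 = 1344.572.
∂Q_1/∂P_2 = 7.
ε = (∂Q_1/∂P_2)(P_2/Q_1) = 7 × (31.8/1344.572) ≈ 0.17.

0.17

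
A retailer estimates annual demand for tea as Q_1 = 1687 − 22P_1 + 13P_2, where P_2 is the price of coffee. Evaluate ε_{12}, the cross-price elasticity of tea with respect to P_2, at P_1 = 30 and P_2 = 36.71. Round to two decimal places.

At P_1 = 30 and P_2 = 36.71: Q_1 = 1504.23.
∂Q_1/∂P_2 = 13.
ε = (∂Q_1/∂P_2)(P_2/Q_1) = 13 × (36.71/1504.23) ≈ 0.32.

0.32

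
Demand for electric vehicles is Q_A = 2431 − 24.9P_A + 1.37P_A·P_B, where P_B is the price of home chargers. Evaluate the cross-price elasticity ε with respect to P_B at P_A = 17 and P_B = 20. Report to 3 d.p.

0.188

At P_A = 17 and P_B = 20: Q_A = 2473.5.
∂Q_A/∂P_B = 1.37P_A = 1.37(17) = 23.2900.
ε = (∂Q_A/∂P_B)(P_B/Q_A) = 23.2900 × (20/2473.5) ≈ 0.188.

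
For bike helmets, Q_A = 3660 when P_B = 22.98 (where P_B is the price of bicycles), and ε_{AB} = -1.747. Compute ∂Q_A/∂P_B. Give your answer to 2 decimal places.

ε = (∂Q_A/∂P_B)·(P_B/Q_A) ⇒ ∂Q_A/∂P_B = ε·Q_A/P_B = -1.747 × 3660/22.98 ≈ -278.24.

-278.24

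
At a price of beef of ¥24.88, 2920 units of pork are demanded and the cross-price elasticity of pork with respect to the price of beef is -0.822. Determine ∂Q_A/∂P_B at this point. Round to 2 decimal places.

ε = (∂Q_A/∂P_B)·(P_B/Q_A) ⇒ ∂Q_A/∂P_B = ε·Q_A/P_B = -0.822 × 2920/24.88 ≈ -96.47.

-96.47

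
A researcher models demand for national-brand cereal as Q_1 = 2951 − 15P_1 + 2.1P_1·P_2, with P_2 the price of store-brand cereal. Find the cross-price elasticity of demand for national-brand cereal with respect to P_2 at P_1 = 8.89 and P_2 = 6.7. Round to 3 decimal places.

0.043

At P_1 = 8.89 and P_2 = 6.7: Q_1 = 2942.732.
∂Q_1/∂P_2 = 2.1P_1 = 2.1(8.89) = 18.6690.
ε = (∂Q_1/∂P_2)(P_2/Q_1) = 18.6690 × (6.7/2942.732) ≈ 0.043.
ε > 0: substitutes.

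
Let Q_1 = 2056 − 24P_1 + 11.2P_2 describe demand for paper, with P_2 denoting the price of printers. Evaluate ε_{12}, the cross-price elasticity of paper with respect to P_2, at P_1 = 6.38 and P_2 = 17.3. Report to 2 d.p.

At P_1 = 6.38 and P_2 = 17.3: Q_1 = 2096.64.
∂Q_1/∂P_2 = 11.2.
ε = (∂Q_1/∂P_2)(P_2/Q_1) = 11.2 × (17.3/2096.64) ≈ 0.09.
Since ε > 0, paper and printers are substitutes.

0.09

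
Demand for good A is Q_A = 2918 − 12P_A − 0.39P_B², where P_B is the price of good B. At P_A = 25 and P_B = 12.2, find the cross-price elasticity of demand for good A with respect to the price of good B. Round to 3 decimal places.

At P_A = 25 and P_B = 12.2: Q_A = 2559.952.
∂Q_A/∂P_B = -0.78P_B = -0.78(12.2) = -9.5160.
ε = (∂Q_A/∂P_B)(P_B/Q_A) = -9.5160 × (12.2/2559.952) ≈ -0.045.

-0.045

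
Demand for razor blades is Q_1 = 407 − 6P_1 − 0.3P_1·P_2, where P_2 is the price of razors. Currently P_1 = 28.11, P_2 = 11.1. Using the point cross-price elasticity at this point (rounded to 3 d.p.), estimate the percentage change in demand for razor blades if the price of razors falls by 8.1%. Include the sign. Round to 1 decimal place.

5.2%

At P_1 = 28.11, P_2 = 11.1: Q_1 = 144.734.
∂Q_1/∂P_2 = -0.3P_1 = -8.4330.
ε = (∂Q_1/∂P_2)(P_2/Q_1) = -8.4330 × 11.1/144.734 ≈ -0.647.
%ΔQ_1 ≈ ε × %ΔP_2 = -0.647 × (-8.1%) = 5.2%.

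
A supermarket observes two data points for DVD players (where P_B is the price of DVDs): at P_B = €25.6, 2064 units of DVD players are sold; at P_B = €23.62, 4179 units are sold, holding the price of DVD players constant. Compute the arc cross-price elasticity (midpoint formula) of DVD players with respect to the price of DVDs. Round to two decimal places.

ΔQ_A = 4179 − 2064 = 2115; ΔP_B = 23.62 − 25.6 = -1.98.
Midpoints: Q̄_A = 3121.5, P̄_B = 24.61.
ε = (ΔQ_A/Q̄_A)/(ΔP_B/P̄_B) = (2115/3121.5)/(-1.98/24.61) ≈ -8.42.

-8.42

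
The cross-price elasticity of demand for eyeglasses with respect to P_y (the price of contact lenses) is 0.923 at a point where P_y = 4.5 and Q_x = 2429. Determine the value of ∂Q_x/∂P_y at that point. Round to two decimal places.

ε = (∂Q_x/∂P_y)·(P_y/Q_x) ⇒ ∂Q_x/∂P_y = ε·Q_x/P_y = 0.923 × 2429/4.5 ≈ 498.21.

498.21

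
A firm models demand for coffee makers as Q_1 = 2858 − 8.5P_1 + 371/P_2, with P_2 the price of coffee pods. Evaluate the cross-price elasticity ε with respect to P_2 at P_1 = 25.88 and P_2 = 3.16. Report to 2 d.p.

At P_1 = 25.88 and P_2 = 3.16: Q_1 = 2755.425.
∂Q_1/∂P_2 = −371/P_2² = -37.1535.
ε = (∂Q_1/∂P_2)(P_2/Q_1) = -37.1535 × (3.16/2755.425) ≈ -0.04.

-0.04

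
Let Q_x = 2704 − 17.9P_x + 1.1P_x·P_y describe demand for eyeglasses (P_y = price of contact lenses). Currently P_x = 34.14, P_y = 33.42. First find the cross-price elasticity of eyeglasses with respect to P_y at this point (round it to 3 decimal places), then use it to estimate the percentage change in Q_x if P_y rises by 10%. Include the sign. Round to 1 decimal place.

At P_x = 34.14, P_y = 33.42: Q_x = 3347.949.
∂Q_x/∂P_y = 1.1P_x = 37.5540.
ε = (∂Q_x/∂P_y)(P_y/Q_x) = 37.5540 × 33.42/3347.949 ≈ 0.375.
%ΔQ_x ≈ ε × %ΔP_y = 0.375 × (10%) = 3.8%.

3.8%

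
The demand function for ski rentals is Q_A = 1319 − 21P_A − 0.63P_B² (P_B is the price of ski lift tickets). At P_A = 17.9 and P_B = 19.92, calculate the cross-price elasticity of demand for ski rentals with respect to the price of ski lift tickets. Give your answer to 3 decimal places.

At P_A = 17.9 and P_B = 19.92: Q_A = 693.112.
∂Q_A/∂P_B = -1.26P_B = -1.26(19.92) = -25.0992.
ε = (∂Q_A/∂P_B)(P_B/Q_A) = -25.0992 × (19.92/693.112) ≈ -0.721.
ε < 0: complements.

-0.721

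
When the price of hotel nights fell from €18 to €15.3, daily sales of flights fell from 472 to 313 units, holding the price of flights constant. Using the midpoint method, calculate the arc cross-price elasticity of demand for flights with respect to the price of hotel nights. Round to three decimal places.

ΔQ_A = 313 − 472 = -159; ΔP_B = 15.3 − 18 = -2.7.
Midpoints: Q̄_A = 392.5, P̄_B = 16.65.
ε = (ΔQ_A/Q̄_A)/(ΔP_B/P̄_B) = (-159/392.5)/(-2.7/16.65) ≈ 2.498.

2.498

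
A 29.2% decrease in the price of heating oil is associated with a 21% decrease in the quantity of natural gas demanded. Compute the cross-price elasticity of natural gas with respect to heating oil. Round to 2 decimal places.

0.72

ε = (%ΔQ of natural gas) / (%ΔP of heating oil) = (-21%) / (-29.2%) ≈ 0.72.
Positive cross-price elasticity: substitutes.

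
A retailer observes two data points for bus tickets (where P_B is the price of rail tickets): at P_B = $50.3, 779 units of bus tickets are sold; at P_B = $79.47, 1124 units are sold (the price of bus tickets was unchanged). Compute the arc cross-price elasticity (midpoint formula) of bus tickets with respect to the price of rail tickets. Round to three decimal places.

0.807

ΔQ_A = 1124 − 779 = 345; ΔP_B = 79.47 − 50.3 = 29.17.
Midpoints: Q̄_A = 951.5, P̄_B = 64.88.
ε = (ΔQ_A/Q̄_A)/(ΔP_B/P̄_B) = (345/951.5)/(29.17/64.88) ≈ 0.807.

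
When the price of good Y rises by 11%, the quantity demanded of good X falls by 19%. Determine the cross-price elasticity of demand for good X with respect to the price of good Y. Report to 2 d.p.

-1.73

ε = (%ΔQ of good X) / (%ΔP of good Y) = (-19%) / (11%) ≈ -1.73.
Negative cross-price elasticity: complements.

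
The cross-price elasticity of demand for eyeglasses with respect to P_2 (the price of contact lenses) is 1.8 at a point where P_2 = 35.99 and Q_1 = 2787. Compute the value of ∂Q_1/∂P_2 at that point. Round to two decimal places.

ε = (∂Q_1/∂P_2)·(P_2/Q_1) ⇒ ∂Q_1/∂P_2 = ε·Q_1/P_2 = 1.8 × 2787/35.99 ≈ 139.39.

139.39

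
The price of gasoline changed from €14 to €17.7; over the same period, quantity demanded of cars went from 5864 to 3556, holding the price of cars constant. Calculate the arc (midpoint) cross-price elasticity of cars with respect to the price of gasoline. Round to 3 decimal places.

ΔQ_A = 3556 − 5864 = -2308; ΔP_B = 17.7 − 14 = 3.7.
Midpoints: Q̄_A = 4710.0, P̄_B = 15.85.
ε = (ΔQ_A/Q̄_A)/(ΔP_B/P̄_B) = (-2308/4710.0)/(3.7/15.85) ≈ -2.099.
ε < 0: cars and gasoline are complements.

-2.099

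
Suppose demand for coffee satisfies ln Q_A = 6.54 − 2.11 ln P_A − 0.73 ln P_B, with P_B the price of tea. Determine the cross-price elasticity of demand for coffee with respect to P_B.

-0.73

In a log-linear (constant-elasticity) demand function, the coefficient on ln P_B is the cross-price elasticity.
ε = -0.73. Negative, so coffee and tea are complements.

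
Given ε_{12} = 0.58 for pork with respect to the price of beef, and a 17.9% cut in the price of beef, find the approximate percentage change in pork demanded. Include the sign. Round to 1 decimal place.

%ΔQ ≈ ε × %ΔP of beef = 0.58 × (-17.9%) = -10.4%.

-10.4%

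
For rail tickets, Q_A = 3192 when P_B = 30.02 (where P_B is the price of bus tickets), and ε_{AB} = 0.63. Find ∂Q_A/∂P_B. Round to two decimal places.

ε = (∂Q_A/∂P_B)·(P_B/Q_A) ⇒ ∂Q_A/∂P_B = ε·Q_A/P_B = 0.63 × 3192/30.02 ≈ 66.99.

66.99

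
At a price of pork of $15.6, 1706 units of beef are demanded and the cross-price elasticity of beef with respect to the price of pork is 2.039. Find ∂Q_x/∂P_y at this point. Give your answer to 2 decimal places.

222.98

ε = (∂Q_x/∂P_y)·(P_y/Q_x) ⇒ ∂Q_x/∂P_y = ε·Q_x/P_y = 2.039 × 1706/15.6 ≈ 222.98.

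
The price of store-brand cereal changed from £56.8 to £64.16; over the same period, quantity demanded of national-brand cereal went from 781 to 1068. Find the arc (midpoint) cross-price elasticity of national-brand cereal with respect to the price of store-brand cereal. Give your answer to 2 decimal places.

ΔQ_A = 1068 − 781 = 287; ΔP_B = 64.16 − 56.8 = 7.36.
Midpoints: Q̄_A = 924.5, P̄_B = 60.48.
ε = (ΔQ_A/Q̄_A)/(ΔP_B/P̄_B) = (287/924.5)/(7.36/60.48) ≈ 2.55.
ε > 0: national-brand cereal and store-brand cereal are substitutes.

2.55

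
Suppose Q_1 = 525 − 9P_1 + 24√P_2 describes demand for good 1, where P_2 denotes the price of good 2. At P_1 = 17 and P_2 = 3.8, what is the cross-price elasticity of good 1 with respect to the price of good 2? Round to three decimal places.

At P_1 = 17 and P_2 = 3.8: Q_1 = 418.785.
∂Q_1/∂P_2 = 24/(2√P_2) = 24/(2√3.8) = 6.1559.
ε = (∂Q_1/∂P_2)(P_2/Q_1) = 6.1559 × (3.8/418.785) ≈ 0.056.
ε > 0: substitutes.

0.056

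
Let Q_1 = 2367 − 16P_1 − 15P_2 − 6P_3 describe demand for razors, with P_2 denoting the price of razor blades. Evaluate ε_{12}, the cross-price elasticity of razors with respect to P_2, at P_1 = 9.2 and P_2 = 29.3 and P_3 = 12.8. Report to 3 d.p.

-0.258

At P_1 = 9.2 and P_2 = 29.3 and P_3 = 12.8: Q_1 = 1703.5.
∂Q_1/∂P_2 = -15.
ε = (∂Q_1/∂P_2)(P_2/Q_1) = -15 × (29.3/1703.5) ≈ -0.258.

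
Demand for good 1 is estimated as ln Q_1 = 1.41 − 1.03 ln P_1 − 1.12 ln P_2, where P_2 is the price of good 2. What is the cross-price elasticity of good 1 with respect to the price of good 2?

-1.12

In a log-linear (constant-elasticity) demand function, the coefficient on ln P_2 is the cross-price elasticity.
ε = -1.12. Negative, so good 1 and good 2 are complements.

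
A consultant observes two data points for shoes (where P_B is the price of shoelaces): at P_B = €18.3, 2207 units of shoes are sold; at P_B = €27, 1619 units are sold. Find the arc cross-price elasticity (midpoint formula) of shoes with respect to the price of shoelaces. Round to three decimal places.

ΔQ_A = 1619 − 2207 = -588; ΔP_B = 27 − 18.3 = 8.7.
Midpoints: Q̄_A = 1913.0, P̄_B = 22.65.
ε = (ΔQ_A/Q̄_A)/(ΔP_B/P̄_B) = (-588/1913.0)/(8.7/22.65) ≈ -0.800.

-0.800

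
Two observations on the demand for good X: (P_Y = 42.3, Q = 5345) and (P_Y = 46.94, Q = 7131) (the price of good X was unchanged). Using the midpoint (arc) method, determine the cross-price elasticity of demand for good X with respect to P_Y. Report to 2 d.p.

ΔQ_X = 7131 − 5345 = 1786; ΔP_Y = 46.94 − 42.3 = 4.64.
Midpoints: Q̄_X = 6238.0, P̄_Y = 44.62.
ε = (ΔQ_X/Q̄_X)/(ΔP_Y/P̄_Y) = (1786/6238.0)/(4.64/44.62) ≈ 2.75.
ε > 0: good X and good Y are substitutes.

2.75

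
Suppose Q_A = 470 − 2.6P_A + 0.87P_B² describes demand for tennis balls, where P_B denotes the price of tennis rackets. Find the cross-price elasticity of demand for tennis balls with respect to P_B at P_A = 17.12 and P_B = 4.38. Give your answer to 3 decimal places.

0.075

At P_A = 17.12 and P_B = 4.38: Q_A = 442.178.
∂Q_A/∂P_B = 1.74P_B = 1.74(4.38) = 7.6212.
ε = (∂Q_A/∂P_B)(P_B/Q_A) = 7.6212 × (4.38/442.178) ≈ 0.075.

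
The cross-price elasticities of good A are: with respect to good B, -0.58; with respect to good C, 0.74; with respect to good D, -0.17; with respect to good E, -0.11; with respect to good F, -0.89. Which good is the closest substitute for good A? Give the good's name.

good C

Substitutes have ε > 0. Among the positive values, 0.74 (good C) is largest.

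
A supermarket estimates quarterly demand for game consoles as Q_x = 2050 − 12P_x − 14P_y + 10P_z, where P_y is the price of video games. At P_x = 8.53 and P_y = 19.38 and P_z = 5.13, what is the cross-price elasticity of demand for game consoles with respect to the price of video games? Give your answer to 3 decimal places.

-0.157

At P_x = 8.53 and P_y = 19.38 and P_z = 5.13: Q_x = 1727.62.
∂Q_x/∂P_y = -14.
ε = (∂Q_x/∂P_y)(P_y/Q_x) = -14 × (19.38/1727.62) ≈ -0.157.
Since ε < 0, game consoles and video games are complements.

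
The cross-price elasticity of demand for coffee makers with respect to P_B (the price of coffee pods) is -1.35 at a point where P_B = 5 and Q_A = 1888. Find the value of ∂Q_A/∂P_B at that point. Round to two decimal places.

ε = (∂Q_A/∂P_B)·(P_B/Q_A) ⇒ ∂Q_A/∂P_B = ε·Q_A/P_B = -1.35 × 1888/5 ≈ -509.76.

-509.76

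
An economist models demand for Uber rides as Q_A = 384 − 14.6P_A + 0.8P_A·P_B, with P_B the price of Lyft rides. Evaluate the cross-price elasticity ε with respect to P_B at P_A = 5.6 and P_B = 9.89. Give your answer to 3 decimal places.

0.128

At P_A = 5.6 and P_B = 9.89: Q_A = 346.547.
∂Q_A/∂P_B = 0.8P_A = 0.8(5.6) = 4.4800.
ε = (∂Q_A/∂P_B)(P_B/Q_A) = 4.4800 × (9.89/346.547) ≈ 0.128.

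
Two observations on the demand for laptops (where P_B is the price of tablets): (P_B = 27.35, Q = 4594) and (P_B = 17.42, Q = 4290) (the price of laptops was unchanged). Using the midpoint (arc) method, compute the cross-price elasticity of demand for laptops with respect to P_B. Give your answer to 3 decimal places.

0.154

ΔQ_A = 4290 − 4594 = -304; ΔP_B = 17.42 − 27.35 = -9.93.
Midpoints: Q̄_A = 4442.0, P̄_B = 22.39.
ε = (ΔQ_A/Q̄_A)/(ΔP_B/P̄_B) = (-304/4442.0)/(-9.93/22.39) ≈ 0.154.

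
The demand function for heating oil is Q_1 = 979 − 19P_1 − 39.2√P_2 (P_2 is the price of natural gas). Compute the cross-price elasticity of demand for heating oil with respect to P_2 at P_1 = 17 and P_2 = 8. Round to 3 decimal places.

At P_1 = 17 and P_2 = 8: Q_1 = 545.126.
∂Q_1/∂P_2 = -39.2/(2√P_2) = -39.2/(2√8) = -6.9296.
ε = (∂Q_1/∂P_2)(P_2/Q_1) = -6.9296 × (8/545.126) ≈ -0.102.

-0.102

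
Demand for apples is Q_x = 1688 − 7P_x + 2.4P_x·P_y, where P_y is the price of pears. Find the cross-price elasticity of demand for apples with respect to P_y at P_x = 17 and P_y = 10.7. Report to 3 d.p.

At P_x = 17 and P_y = 10.7: Q_x = 2005.56.
∂Q_x/∂P_y = 2.4P_x = 2.4(17) = 40.8000.
ε = (∂Q_x/∂P_y)(P_y/Q_x) = 40.8000 × (10.7/2005.56) ≈ 0.218.
ε > 0: substitutes.

0.218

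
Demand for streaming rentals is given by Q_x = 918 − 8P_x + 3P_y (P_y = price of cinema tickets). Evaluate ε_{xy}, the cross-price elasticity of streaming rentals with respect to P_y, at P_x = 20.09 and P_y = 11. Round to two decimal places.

0.04

At P_x = 20.09 and P_y = 11: Q_x = 790.28.
∂Q_x/∂P_y = 3.
ε = (∂Q_x/∂P_y)(P_y/Q_x) = 3 × (11/790.28) ≈ 0.04.
Since ε > 0, streaming rentals and cinema tickets are substitutes.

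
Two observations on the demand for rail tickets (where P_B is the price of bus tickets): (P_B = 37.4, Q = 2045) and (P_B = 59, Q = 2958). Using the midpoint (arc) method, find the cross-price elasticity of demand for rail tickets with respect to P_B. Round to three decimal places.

ΔQ_A = 2958 − 2045 = 913; ΔP_B = 59 − 37.4 = 21.6.
Midpoints: Q̄_A = 2501.5, P̄_B = 48.20.
ε = (ΔQ_A/Q̄_A)/(ΔP_B/P̄_B) = (913/2501.5)/(21.6/48.20) ≈ 0.814.
ε > 0: rail tickets and bus tickets are substitutes.

0.814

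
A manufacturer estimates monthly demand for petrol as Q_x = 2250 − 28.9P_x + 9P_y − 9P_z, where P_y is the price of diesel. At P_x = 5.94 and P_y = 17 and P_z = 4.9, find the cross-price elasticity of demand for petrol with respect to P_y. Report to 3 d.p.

At P_x = 5.94 and P_y = 17 and P_z = 4.9: Q_x = 2187.234.
∂Q_x/∂P_y = 9.
ε = (∂Q_x/∂P_y)(P_y/Q_x) = 9 × (17/2187.234) ≈ 0.070.
Since ε > 0, petrol and diesel are substitutes.

0.070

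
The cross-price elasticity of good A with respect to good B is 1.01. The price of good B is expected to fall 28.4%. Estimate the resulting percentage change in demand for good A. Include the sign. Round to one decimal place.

%ΔQ ≈ ε × %ΔP of good B = 1.01 × (-28.4%) = -28.7%.

-28.7%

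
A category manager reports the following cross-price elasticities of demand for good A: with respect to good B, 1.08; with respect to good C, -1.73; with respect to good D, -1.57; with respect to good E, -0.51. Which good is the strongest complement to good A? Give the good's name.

good C

Complements have ε < 0. The most negative value is -1.73 (good C).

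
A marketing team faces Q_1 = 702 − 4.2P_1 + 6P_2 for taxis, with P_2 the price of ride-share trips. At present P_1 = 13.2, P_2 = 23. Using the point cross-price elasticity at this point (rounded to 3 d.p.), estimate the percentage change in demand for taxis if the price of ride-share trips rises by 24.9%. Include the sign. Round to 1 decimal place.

At P_1 = 13.2, P_2 = 23: Q_1 = 784.56.
∂Q_1/∂P_2 = 6.
ε = (∂Q_1/∂P_2)(P_2/Q_1) = 6.0000 × 23/784.56 ≈ 0.176.
%ΔQ_1 ≈ ε × %ΔP_2 = 0.176 × (24.9%) = 4.4%.

4.4%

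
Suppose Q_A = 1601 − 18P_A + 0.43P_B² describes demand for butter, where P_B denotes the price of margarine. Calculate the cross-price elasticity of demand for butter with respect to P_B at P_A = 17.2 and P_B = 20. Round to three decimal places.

0.235

At P_A = 17.2 and P_B = 20: Q_A = 1463.4.
∂Q_A/∂P_B = 0.86P_B = 0.86(20) = 17.2000.
ε = (∂Q_A/∂P_B)(P_B/Q_A) = 17.2000 × (20/1463.4) ≈ 0.235.
ε > 0: substitutes.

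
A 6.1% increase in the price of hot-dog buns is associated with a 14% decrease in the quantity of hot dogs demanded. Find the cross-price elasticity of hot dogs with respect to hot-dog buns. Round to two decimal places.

-2.30

ε = (%ΔQ of hot dogs) / (%ΔP of hot-dog buns) = (-14%) / (6.1%) ≈ -2.30.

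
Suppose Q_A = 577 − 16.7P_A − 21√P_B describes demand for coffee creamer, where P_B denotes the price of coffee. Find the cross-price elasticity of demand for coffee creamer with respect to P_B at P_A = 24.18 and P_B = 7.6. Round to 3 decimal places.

At P_A = 24.18 and P_B = 7.6: Q_A = 115.301.
∂Q_A/∂P_B = -21/(2√P_B) = -21/(2√7.6) = -3.8088.
ε = (∂Q_A/∂P_B)(P_B/Q_A) = -3.8088 × (7.6/115.301) ≈ -0.251.

-0.251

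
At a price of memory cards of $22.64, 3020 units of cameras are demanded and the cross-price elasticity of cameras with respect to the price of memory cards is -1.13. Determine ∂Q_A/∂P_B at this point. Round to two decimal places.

-150.73

ε = (∂Q_A/∂P_B)·(P_B/Q_A) ⇒ ∂Q_A/∂P_B = ε·Q_A/P_B = -1.13 × 3020/22.64 ≈ -150.73.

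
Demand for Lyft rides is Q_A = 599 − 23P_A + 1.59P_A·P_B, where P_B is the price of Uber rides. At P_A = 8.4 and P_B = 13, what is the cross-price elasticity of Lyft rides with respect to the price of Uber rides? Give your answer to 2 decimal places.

0.30

At P_A = 8.4 and P_B = 13: Q_A = 579.428.
∂Q_A/∂P_B = 1.59P_A = 1.59(8.4) = 13.3560.
ε = (∂Q_A/∂P_B)(P_B/Q_A) = 13.3560 × (13/579.428) ≈ 0.30.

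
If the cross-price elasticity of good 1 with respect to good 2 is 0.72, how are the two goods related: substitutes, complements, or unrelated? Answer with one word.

ε = 0.72 > 0, so a higher price of good 2 raises demand for good 1: substitutes.

substitutes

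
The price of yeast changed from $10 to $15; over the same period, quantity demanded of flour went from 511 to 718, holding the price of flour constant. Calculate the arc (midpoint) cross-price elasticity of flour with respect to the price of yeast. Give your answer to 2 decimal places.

ΔQ_A = 718 − 511 = 207; ΔP_B = 15 − 10 = 5.
Midpoints: Q̄_A = 614.5, P̄_B = 12.50.
ε = (ΔQ_A/Q̄_A)/(ΔP_B/P̄_B) = (207/614.5)/(5/12.50) ≈ 0.84.

0.84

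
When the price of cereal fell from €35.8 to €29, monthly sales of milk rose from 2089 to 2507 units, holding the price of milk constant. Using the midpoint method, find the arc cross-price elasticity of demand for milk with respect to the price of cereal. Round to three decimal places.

-0.867

ΔQ_A = 2507 − 2089 = 418; ΔP_B = 29 − 35.8 = -6.8.
Midpoints: Q̄_A = 2298.0, P̄_B = 32.40.
ε = (ΔQ_A/Q̄_A)/(ΔP_B/P̄_B) = (418/2298.0)/(-6.8/32.40) ≈ -0.867.
ε < 0: milk and cereal are complements.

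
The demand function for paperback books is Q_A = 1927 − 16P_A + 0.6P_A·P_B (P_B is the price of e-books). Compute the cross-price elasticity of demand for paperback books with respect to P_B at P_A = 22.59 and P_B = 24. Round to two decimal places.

0.17

At P_A = 22.59 and P_B = 24: Q_A = 1890.856.
∂Q_A/∂P_B = 0.6P_A = 0.6(22.59) = 13.5540.
ε = (∂Q_A/∂P_B)(P_B/Q_A) = 13.5540 × (24/1890.856) ≈ 0.17.
ε > 0: substitutes.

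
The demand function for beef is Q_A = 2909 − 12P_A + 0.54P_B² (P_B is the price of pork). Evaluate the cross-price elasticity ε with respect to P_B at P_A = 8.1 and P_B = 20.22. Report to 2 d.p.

At P_A = 8.1 and P_B = 20.22: Q_A = 3032.578.
∂Q_A/∂P_B = 1.08P_B = 1.08(20.22) = 21.8376.
ε = (∂Q_A/∂P_B)(P_B/Q_A) = 21.8376 × (20.22/3032.578) ≈ 0.15.
ε > 0: substitutes.

0.15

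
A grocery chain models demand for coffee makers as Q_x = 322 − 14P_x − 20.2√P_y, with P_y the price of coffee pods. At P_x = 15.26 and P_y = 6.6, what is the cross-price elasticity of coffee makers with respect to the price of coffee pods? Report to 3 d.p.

-0.460

At P_x = 15.26 and P_y = 6.6: Q_x = 56.465.
∂Q_x/∂P_y = -20.2/(2√P_y) = -20.2/(2√6.6) = -3.9314.
ε = (∂Q_x/∂P_y)(P_y/Q_x) = -3.9314 × (6.6/56.465) ≈ -0.460.
ε < 0: complements.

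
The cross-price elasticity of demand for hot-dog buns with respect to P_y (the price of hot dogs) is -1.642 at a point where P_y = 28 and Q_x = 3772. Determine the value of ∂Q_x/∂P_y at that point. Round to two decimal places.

ε = (∂Q_x/∂P_y)·(P_y/Q_x) ⇒ ∂Q_x/∂P_y = ε·Q_x/P_y = -1.642 × 3772/28 ≈ -221.20.

-221.20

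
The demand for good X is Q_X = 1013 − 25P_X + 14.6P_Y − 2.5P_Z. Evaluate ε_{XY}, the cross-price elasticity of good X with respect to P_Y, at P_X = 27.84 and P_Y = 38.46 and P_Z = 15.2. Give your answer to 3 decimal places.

0.668

At P_X = 27.84 and P_Y = 38.46 and P_Z = 15.2: Q_X = 840.516.
∂Q_X/∂P_Y = 14.6.
ε = (∂Q_X/∂P_Y)(P_Y/Q_X) = 14.6 × (38.46/840.516) ≈ 0.668.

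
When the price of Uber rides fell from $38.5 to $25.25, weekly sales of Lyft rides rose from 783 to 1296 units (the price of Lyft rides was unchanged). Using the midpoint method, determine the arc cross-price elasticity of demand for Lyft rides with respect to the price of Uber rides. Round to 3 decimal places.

-1.187

ΔQ_A = 1296 − 783 = 513; ΔP_B = 25.25 − 38.5 = -13.25.
Midpoints: Q̄_A = 1039.5, P̄_B = 31.88.
ε = (ΔQ_A/Q̄_A)/(ΔP_B/P̄_B) = (513/1039.5)/(-13.25/31.88) ≈ -1.187.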